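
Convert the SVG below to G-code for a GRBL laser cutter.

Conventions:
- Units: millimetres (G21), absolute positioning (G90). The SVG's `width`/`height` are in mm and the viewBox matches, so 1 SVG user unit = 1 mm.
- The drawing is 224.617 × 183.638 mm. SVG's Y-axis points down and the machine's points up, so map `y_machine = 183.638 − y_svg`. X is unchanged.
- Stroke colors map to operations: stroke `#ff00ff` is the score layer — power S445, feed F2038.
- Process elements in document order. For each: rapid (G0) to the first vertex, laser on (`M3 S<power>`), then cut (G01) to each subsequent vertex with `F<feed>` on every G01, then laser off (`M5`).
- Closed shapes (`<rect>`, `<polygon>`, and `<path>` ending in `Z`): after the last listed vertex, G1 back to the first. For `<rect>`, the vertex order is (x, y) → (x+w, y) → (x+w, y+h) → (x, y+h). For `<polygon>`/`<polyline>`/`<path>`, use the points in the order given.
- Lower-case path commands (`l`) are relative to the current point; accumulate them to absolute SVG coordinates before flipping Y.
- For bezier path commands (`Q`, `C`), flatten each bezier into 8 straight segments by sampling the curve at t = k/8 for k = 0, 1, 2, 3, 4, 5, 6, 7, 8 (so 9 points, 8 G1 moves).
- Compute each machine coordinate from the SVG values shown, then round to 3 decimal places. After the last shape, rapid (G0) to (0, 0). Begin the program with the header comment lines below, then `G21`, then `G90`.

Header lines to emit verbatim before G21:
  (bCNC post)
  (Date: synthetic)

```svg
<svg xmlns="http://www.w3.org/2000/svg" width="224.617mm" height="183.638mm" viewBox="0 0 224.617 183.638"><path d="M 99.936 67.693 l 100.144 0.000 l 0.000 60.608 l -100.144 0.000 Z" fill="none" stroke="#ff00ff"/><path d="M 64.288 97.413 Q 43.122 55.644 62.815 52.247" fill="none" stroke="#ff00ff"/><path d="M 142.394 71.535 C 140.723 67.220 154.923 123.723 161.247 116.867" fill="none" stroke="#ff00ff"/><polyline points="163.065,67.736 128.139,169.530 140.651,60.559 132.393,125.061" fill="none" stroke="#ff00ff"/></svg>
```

Since the viewBox matches the mm dimensions, user units are millimetres directly. The only transform is the Y-flip y_m = 183.638 − y_svg.

Shape 1 is a rectangle drawn with `<path>`. Its stroke #ff00ff means score at S445, F2038. After flipping Y the toolpath is (99.936,115.945) → (200.080,115.945) → (200.080,55.337) → (99.936,55.337) → (99.936,115.945), returning to the start.

Shape 2 is a quadratic bezier drawn with `<path>`. Its stroke #ff00ff means score at S445, F2038. After flipping Y the toolpath is (64.288,86.225) → (59.635,96.068) → (56.259,104.711) → (54.159,112.156) → (53.337,118.401) → (53.791,123.447) → (55.522,127.294) → (58.530,129.942) → (62.815,131.391).

Shape 3 is a cubic bezier drawn with `<path>`. Its stroke #ff00ff means score at S445, F2038. After flipping Y the toolpath is (142.394,112.103) → (142.465,111.113) → (143.746,105.876) → (145.957,97.848) → (148.822,88.484) → (152.062,79.239) → (155.398,71.569) → (158.553,66.927) → (161.247,66.771).

Shape 4 is a open polyline drawn with `<polyline>`. Its stroke #ff00ff means score at S445, F2038. After flipping Y the toolpath is (163.065,115.902) → (128.139,14.108) → (140.651,123.079) → (132.393,58.577).

(bCNC post)
(Date: synthetic)
G21
G90
G0 X99.936 Y115.945
M3 S445
G01 X200.080 Y115.945 F2038
G01 X200.080 Y55.337 F2038
G01 X99.936 Y55.337 F2038
G01 X99.936 Y115.945 F2038
M5
G0 X64.288 Y86.225
M3 S445
G01 X59.635 Y96.068 F2038
G01 X56.259 Y104.711 F2038
G01 X54.159 Y112.156 F2038
G01 X53.337 Y118.401 F2038
G01 X53.791 Y123.447 F2038
G01 X55.522 Y127.294 F2038
G01 X58.530 Y129.942 F2038
G01 X62.815 Y131.391 F2038
M5
G0 X142.394 Y112.103
M3 S445
G01 X142.465 Y111.113 F2038
G01 X143.746 Y105.876 F2038
G01 X145.957 Y97.848 F2038
G01 X148.822 Y88.484 F2038
G01 X152.062 Y79.239 F2038
G01 X155.398 Y71.569 F2038
G01 X158.553 Y66.927 F2038
G01 X161.247 Y66.771 F2038
M5
G0 X163.065 Y115.902
M3 S445
G01 X128.139 Y14.108 F2038
G01 X140.651 Y123.079 F2038
G01 X132.393 Y58.577 F2038
M5
G0 X0.000 Y0.000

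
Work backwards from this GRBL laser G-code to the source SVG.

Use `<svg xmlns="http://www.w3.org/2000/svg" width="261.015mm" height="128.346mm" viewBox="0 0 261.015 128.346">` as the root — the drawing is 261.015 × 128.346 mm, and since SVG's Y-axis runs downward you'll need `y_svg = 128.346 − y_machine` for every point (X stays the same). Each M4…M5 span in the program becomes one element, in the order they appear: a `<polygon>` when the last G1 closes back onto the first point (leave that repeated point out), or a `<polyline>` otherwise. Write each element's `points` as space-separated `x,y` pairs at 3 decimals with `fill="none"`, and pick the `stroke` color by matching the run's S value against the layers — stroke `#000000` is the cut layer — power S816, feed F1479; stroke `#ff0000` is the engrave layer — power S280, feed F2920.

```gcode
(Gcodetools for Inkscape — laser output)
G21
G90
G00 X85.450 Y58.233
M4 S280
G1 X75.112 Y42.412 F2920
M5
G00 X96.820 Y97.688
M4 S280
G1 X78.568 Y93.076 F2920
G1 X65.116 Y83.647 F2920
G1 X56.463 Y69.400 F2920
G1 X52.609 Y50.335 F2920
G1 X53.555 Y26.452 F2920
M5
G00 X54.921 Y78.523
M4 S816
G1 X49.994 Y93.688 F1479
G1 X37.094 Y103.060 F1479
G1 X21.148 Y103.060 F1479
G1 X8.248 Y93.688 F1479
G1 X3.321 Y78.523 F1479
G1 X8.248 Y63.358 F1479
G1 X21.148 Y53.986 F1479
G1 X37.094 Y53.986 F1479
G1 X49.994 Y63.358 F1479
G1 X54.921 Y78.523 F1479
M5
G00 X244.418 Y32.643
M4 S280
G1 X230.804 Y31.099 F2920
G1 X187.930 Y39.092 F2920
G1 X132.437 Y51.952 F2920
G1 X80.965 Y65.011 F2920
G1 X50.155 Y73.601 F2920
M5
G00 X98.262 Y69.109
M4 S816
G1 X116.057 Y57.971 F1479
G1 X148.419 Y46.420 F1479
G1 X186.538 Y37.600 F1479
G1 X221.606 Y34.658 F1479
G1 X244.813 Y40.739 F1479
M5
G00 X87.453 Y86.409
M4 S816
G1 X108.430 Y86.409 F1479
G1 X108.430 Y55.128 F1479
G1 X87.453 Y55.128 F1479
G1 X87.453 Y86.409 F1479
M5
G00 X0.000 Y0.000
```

Machine Y-up, SVG Y-down with viewBox height 128.346, so y_svg = 128.346 − y_machine; X carries over.

Run 1: S280 ⇒ engrave layer `#ff0000`. The run is open, so emit a `<polyline>` with points (Y-flipped): 85.450,70.113 75.112,85.934.

Run 2: S280 ⇒ engrave layer `#ff0000`. The run is open, so emit a `<polyline>` with points (Y-flipped): 96.820,30.658 78.568,35.270 65.116,44.699 56.463,58.946 52.609,78.011 53.555,101.894.

Run 3: S816 ⇒ cut layer `#000000`. The run returns to its start, so emit a `<polygon>` with points (Y-flipped): 54.921,49.823 49.994,34.658 37.094,25.286 21.148,25.286 8.248,34.658 3.321,49.823 8.248,64.988 21.148,74.360 37.094,74.360 49.994,64.988.

Run 4: S280 ⇒ engrave layer `#ff0000`. The run is open, so emit a `<polyline>` with points (Y-flipped): 244.418,95.703 230.804,97.247 187.930,89.254 132.437,76.394 80.965,63.335 50.155,54.745.

Run 5: S816 ⇒ cut layer `#000000`. The run is open, so emit a `<polyline>` with points (Y-flipped): 98.262,59.237 116.057,70.375 148.419,81.926 186.538,90.746 221.606,93.688 244.813,87.607.

Run 6: S816 ⇒ cut layer `#000000`. The run returns to its start, so emit a `<polygon>` with points (Y-flipped): 87.453,41.937 108.430,41.937 108.430,73.218 87.453,73.218.

<svg xmlns="http://www.w3.org/2000/svg" width="261.015mm" height="128.346mm" viewBox="0 0 261.015 128.346">
  <polyline points="85.450,70.113 75.112,85.934" fill="none" stroke="#ff0000"/>
  <polyline points="96.820,30.658 78.568,35.270 65.116,44.699 56.463,58.946 52.609,78.011 53.555,101.894" fill="none" stroke="#ff0000"/>
  <polygon points="54.921,49.823 49.994,34.658 37.094,25.286 21.148,25.286 8.248,34.658 3.321,49.823 8.248,64.988 21.148,74.360 37.094,74.360 49.994,64.988" fill="none" stroke="#000000"/>
  <polyline points="244.418,95.703 230.804,97.247 187.930,89.254 132.437,76.394 80.965,63.335 50.155,54.745" fill="none" stroke="#ff0000"/>
  <polyline points="98.262,59.237 116.057,70.375 148.419,81.926 186.538,90.746 221.606,93.688 244.813,87.607" fill="none" stroke="#000000"/>
  <polygon points="87.453,41.937 108.430,41.937 108.430,73.218 87.453,73.218" fill="none" stroke="#000000"/>
</svg>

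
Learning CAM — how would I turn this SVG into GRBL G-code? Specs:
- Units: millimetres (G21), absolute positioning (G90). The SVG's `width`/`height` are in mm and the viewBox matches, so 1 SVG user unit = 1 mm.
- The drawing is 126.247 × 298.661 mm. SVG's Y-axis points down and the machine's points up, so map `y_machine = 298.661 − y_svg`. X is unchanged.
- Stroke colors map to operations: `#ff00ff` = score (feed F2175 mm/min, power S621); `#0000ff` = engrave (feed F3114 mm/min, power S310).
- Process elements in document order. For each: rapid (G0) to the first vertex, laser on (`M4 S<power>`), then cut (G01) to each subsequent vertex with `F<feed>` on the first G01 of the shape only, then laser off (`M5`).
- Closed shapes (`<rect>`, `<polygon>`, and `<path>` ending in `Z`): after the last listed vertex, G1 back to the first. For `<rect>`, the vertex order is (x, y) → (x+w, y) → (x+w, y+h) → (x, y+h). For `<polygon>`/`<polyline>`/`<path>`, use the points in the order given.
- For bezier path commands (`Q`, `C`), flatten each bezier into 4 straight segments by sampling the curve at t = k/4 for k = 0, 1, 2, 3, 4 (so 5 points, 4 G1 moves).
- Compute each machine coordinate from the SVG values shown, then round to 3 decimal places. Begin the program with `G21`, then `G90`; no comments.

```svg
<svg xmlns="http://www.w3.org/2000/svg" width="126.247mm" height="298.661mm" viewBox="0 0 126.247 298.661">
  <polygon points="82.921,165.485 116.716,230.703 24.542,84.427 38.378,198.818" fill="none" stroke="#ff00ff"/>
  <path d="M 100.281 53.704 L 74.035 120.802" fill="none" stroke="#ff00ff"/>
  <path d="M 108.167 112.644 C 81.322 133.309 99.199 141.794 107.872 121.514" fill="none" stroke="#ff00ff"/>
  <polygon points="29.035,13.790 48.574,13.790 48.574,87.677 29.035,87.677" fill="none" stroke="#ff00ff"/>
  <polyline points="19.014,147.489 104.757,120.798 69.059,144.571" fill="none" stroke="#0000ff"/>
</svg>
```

G21
G90
G0 X82.921 Y133.176
M4 S621
G01 X116.716 Y67.958 F2175
G01 X24.542 Y214.234
G01 X38.378 Y99.843
G01 X82.921 Y133.176
M5
G0 X100.281 Y244.957
M4 S621
G01 X74.035 Y177.859 F2175
M5
G0 X108.167 Y186.017
M4 S621
G01 X95.576 Y173.061 F2175
G01 X94.700 Y166.228
G01 X100.484 Y167.071
G01 X107.872 Y177.147
M5
G0 X29.035 Y284.871
M4 S621
G01 X48.574 Y284.871 F2175
G01 X48.574 Y210.984
G01 X29.035 Y210.984
G01 X29.035 Y284.871
M5
G0 X19.014 Y151.172
M4 S310
G01 X104.757 Y177.863 F3114
G01 X69.059 Y154.090
M5

1 u = 1 mm; y_m = 298.661 − y.

[1] `<polygon>` closed polygon, #ff00ff→score S621 F2175: (82.921,133.176) → (116.716,67.958) → (24.542,214.234) → (38.378,99.843) → (82.921,133.176) (closed)

[2] `<path>` line segment, #ff00ff→score S621 F2175: (100.281,244.957) → (74.035,177.859)

[3] `<path>` cubic bezier, #ff00ff→score S621 F2175: (108.167,186.017) → (95.576,173.061) → (94.700,166.228) → (100.484,167.071) → (107.872,177.147)

[4] `<polygon>` rectangle, #ff00ff→score S621 F2175: (29.035,284.871) → (48.574,284.871) → (48.574,210.984) → (29.035,210.984) → (29.035,284.871) (closed)

[5] `<polyline>` open polyline, #0000ff→engrave S310 F3114: (19.014,151.172) → (104.757,177.863) → (69.059,154.090)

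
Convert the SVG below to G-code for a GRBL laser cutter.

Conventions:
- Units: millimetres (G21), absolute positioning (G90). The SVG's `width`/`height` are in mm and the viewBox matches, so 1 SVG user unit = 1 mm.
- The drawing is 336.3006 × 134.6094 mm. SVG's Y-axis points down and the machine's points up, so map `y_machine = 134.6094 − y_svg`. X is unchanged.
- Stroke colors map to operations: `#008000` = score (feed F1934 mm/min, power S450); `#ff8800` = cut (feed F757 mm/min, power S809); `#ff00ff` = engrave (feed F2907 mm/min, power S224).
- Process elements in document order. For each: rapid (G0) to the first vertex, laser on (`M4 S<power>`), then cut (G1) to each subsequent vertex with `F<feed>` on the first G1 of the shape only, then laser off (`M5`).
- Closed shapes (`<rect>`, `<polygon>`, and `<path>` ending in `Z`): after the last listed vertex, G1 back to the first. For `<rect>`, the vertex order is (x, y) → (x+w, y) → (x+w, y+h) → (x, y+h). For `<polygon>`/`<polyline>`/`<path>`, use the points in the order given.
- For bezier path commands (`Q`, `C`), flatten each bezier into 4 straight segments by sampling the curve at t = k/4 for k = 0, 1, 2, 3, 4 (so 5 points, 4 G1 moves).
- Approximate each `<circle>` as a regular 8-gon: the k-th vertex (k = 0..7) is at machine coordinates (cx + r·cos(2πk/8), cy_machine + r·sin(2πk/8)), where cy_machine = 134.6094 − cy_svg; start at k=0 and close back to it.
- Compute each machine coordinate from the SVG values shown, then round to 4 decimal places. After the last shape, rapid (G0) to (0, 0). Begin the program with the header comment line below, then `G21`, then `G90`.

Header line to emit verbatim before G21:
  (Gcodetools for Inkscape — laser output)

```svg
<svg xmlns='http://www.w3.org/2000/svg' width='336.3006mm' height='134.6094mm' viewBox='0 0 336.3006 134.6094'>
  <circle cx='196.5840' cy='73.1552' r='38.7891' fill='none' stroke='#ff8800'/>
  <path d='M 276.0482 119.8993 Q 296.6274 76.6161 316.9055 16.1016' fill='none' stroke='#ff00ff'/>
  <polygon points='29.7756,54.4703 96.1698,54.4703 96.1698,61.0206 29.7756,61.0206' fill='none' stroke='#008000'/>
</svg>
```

Since the viewBox matches the mm dimensions, user units are millimetres directly. The only transform is the Y-flip y_m = 134.6094 − y_svg.

Shape 1 is a circle drawn with `<circle>`. Its stroke #ff8800 means cut at S809, F757. After flipping Y the toolpath is (235.3731,61.4542) → (224.0120,88.8822) → (196.5840,100.2433) → (169.1560,88.8822) → (157.7949,61.4542) → (169.1560,34.0262) → (196.5840,22.6651) → (224.0120,34.0262) → (235.3731,61.4542), returning to the start.

Shape 2 is a quadratic bezier drawn with `<path>`. Its stroke #ff00ff means engrave at S224, F2907. After flipping Y the toolpath is (276.0482,14.7101) → (286.3190,37.4287) → (296.5521,62.3011) → (306.7476,89.3275) → (316.9055,118.5078).

Shape 3 is a rectangle drawn with `<polygon>`. Its stroke #008000 means score at S450, F1934. After flipping Y the toolpath is (29.7756,80.1391) → (96.1698,80.1391) → (96.1698,73.5888) → (29.7756,73.5888) → (29.7756,80.1391), returning to the start.

(Gcodetools for Inkscape — laser output)
G21
G90
G0 X235.3731 Y61.4542
M4 S809
G1 X224.0120 Y88.8822 F757
G1 X196.5840 Y100.2433
G1 X169.1560 Y88.8822
G1 X157.7949 Y61.4542
G1 X169.1560 Y34.0262
G1 X196.5840 Y22.6651
G1 X224.0120 Y34.0262
G1 X235.3731 Y61.4542
M5
G0 X276.0482 Y14.7101
M4 S224
G1 X286.3190 Y37.4287 F2907
G1 X296.5521 Y62.3011
G1 X306.7476 Y89.3275
G1 X316.9055 Y118.5078
M5
G0 X29.7756 Y80.1391
M4 S450
G1 X96.1698 Y80.1391 F1934
G1 X96.1698 Y73.5888
G1 X29.7756 Y73.5888
G1 X29.7756 Y80.1391
M5
G0 X0.0000 Y0.0000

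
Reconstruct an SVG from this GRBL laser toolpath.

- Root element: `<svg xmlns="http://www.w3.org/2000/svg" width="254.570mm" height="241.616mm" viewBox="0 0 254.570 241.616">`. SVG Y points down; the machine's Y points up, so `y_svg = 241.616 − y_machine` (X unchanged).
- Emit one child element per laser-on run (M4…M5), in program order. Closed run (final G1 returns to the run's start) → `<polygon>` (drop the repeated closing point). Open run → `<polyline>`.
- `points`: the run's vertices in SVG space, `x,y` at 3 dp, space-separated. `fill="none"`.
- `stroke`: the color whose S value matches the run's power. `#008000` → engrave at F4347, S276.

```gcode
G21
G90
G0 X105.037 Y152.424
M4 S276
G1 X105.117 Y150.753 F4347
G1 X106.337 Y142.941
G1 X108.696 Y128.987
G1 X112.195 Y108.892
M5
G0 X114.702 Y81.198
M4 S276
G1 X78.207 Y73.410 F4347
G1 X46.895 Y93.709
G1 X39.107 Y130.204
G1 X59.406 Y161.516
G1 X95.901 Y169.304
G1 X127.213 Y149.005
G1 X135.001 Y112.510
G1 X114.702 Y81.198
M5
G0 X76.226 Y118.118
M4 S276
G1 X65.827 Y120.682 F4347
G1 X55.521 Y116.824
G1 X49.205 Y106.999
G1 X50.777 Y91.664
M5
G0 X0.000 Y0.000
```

<svg xmlns="http://www.w3.org/2000/svg" width="254.570mm" height="241.616mm" viewBox="0 0 254.570 241.616">
  <polyline points="105.037,89.192 105.117,90.863 106.337,98.675 108.696,112.629 112.195,132.724" fill="none" stroke="#008000"/>
  <polygon points="114.702,160.418 78.207,168.206 46.895,147.907 39.107,111.412 59.406,80.100 95.901,72.312 127.213,92.611 135.001,129.106" fill="none" stroke="#008000"/>
  <polyline points="76.226,123.498 65.827,120.934 55.521,124.792 49.205,134.617 50.777,149.952" fill="none" stroke="#008000"/>
</svg>

Machine Y-up, SVG Y-down with viewBox height 241.616, so y_svg = 241.616 − y_machine; X carries over. Every run uses S276, so all elements get stroke `#008000` (engrave).

Run 1: The run is open, so emit a `<polyline>` with points (Y-flipped): 105.037,89.192 105.117,90.863 106.337,98.675 108.696,112.629 112.195,132.724.

Run 2: The run returns to its start, so emit a `<polygon>` with points (Y-flipped): 114.702,160.418 78.207,168.206 46.895,147.907 39.107,111.412 59.406,80.100 95.901,72.312 127.213,92.611 135.001,129.106.

Run 3: The run is open, so emit a `<polyline>` with points (Y-flipped): 76.226,123.498 65.827,120.934 55.521,124.792 49.205,134.617 50.777,149.952.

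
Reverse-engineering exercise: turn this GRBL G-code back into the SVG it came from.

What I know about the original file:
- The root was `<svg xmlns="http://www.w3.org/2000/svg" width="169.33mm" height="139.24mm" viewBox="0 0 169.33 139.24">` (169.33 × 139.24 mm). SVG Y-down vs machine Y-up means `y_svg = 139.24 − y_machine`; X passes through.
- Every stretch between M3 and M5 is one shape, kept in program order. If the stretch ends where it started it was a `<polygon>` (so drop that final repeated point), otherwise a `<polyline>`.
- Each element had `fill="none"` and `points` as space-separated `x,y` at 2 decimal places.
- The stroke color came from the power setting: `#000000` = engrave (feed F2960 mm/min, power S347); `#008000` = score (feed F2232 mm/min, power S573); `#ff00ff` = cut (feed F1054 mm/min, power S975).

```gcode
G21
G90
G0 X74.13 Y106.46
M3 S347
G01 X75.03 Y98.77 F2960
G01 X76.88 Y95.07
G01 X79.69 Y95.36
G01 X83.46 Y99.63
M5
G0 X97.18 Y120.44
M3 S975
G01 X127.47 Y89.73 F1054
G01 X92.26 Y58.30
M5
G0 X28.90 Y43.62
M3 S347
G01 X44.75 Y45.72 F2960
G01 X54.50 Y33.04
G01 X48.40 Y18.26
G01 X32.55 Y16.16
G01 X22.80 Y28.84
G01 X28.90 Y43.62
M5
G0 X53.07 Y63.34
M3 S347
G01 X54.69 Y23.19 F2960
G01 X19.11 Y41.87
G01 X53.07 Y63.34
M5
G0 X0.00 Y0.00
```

<svg xmlns="http://www.w3.org/2000/svg" width="169.33mm" height="139.24mm" viewBox="0 0 169.33 139.24">
  <polyline points="74.13,32.78 75.03,40.47 76.88,44.17 79.69,43.88 83.46,39.61" fill="none" stroke="#000000"/>
  <polyline points="97.18,18.80 127.47,49.51 92.26,80.94" fill="none" stroke="#ff00ff"/>
  <polygon points="28.90,95.62 44.75,93.52 54.50,106.20 48.40,120.98 32.55,123.08 22.80,110.40" fill="none" stroke="#000000"/>
  <polygon points="53.07,75.90 54.69,116.05 19.11,97.37" fill="none" stroke="#000000"/>
</svg>

Each laser-on run becomes one SVG element. Flip Y back into SVG space with y_svg = 139.24 − y_machine.

Run 1: the run's S347 means `#000000` (engrave). The run is open, so emit a `<polyline>` with points (Y-flipped): 74.13,32.78 75.03,40.47 76.88,44.17 79.69,43.88 83.46,39.61.

Run 2: the run's S975 means `#ff00ff` (cut). The run is open, so emit a `<polyline>` with points (Y-flipped): 97.18,18.80 127.47,49.51 92.26,80.94.

Run 3: power S347 maps to stroke `#000000` (engrave). The run returns to its start, so emit a `<polygon>` with points (Y-flipped): 28.90,95.62 44.75,93.52 54.50,106.20 48.40,120.98 32.55,123.08 22.80,110.40.

Run 4: S347 ⇒ engrave layer `#000000`. The run returns to its start, so emit a `<polygon>` with points (Y-flipped): 53.07,75.90 54.69,116.05 19.11,97.37.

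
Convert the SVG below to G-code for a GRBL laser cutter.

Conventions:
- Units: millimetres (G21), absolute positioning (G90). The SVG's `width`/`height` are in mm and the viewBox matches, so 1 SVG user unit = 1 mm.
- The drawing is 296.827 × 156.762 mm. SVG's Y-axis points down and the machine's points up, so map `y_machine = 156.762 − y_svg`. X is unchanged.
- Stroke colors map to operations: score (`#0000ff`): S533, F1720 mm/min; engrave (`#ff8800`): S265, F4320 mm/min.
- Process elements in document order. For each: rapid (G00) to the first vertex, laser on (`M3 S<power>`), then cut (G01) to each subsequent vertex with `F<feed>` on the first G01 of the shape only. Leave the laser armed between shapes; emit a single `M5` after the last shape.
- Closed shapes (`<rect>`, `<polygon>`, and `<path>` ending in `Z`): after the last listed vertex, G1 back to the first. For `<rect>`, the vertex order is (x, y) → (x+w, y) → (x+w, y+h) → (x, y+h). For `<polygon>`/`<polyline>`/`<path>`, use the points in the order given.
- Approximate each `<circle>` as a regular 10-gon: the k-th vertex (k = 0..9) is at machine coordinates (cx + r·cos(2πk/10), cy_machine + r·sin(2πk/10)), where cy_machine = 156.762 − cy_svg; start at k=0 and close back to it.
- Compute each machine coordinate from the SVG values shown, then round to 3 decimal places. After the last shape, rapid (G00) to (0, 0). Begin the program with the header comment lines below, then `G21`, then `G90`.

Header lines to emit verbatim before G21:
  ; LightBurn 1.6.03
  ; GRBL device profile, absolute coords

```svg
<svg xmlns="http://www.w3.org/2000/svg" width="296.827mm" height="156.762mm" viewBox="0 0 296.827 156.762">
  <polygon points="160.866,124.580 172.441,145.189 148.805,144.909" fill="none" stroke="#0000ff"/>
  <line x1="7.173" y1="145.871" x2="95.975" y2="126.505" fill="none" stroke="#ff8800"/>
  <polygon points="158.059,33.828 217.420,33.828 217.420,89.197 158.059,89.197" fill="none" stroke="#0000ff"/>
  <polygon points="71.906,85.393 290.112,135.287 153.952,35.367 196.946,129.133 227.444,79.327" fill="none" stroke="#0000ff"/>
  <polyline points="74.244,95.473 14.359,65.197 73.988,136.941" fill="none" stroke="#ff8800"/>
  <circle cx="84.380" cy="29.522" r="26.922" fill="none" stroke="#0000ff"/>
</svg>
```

; LightBurn 1.6.03
; GRBL device profile, absolute coords
G21
G90
G00 X160.866 Y32.182
M3 S533
G01 X172.441 Y11.573 F1720
G01 X148.805 Y11.853
G01 X160.866 Y32.182
G00 X7.173 Y10.891
M3 S265
G01 X95.975 Y30.257 F4320
G00 X158.059 Y122.934
M3 S533
G01 X217.420 Y122.934 F1720
G01 X217.420 Y67.565
G01 X158.059 Y67.565
G01 X158.059 Y122.934
G00 X71.906 Y71.369
M3 S533
G01 X290.112 Y21.475 F1720
G01 X153.952 Y121.395
G01 X196.946 Y27.629
G01 X227.444 Y77.435
G01 X71.906 Y71.369
G00 X74.244 Y61.289
M3 S265
G01 X14.359 Y91.565 F4320
G01 X73.988 Y19.821
G00 X111.302 Y127.240
M3 S533
G01 X106.160 Y143.064 F1720
G01 X92.699 Y152.844
G01 X76.061 Y152.844
G01 X62.600 Y143.064
G01 X57.458 Y127.240
G01 X62.600 Y111.416
G01 X76.061 Y101.636
G01 X92.699 Y101.636
G01 X106.160 Y111.416
G01 X111.302 Y127.240
M5
G00 X0.000 Y0.000

viewBox `0 0 296.827 156.762` with mm width/height → 1 unit = 1 mm. Flip: y_m = 156.762 − y_svg.

**Shape 1** — `<polygon>` regular polygon, stroke `#0000ff` → score (S533, F1720). Machine vertices: (160.866,32.182) → (172.441,11.573) → (148.805,11.853) → (160.866,32.182). Closed: final G1 returns to the first vertex.

**Shape 2** — `<line>` line segment, stroke `#ff8800` → engrave (S265, F4320). Machine vertices: (7.173,10.891) → (95.975,30.257). Open path.

**Shape 3** — `<polygon>` rectangle, stroke `#0000ff` → score (S533, F1720). Machine vertices: (158.059,122.934) → (217.420,122.934) → (217.420,67.565) → (158.059,67.565) → (158.059,122.934). Closed: final G1 returns to the first vertex.

**Shape 4** — `<polygon>` closed polygon, stroke `#0000ff` → score (S533, F1720). Machine vertices: (71.906,71.369) → (290.112,21.475) → (153.952,121.395) → (196.946,27.629) → (227.444,77.435) → (71.906,71.369). Closed: final G1 returns to the first vertex.

**Shape 5** — `<polyline>` open polyline, stroke `#ff8800` → engrave (S265, F4320). Machine vertices: (74.244,61.289) → (14.359,91.565) → (73.988,19.821). Open path.

**Shape 6** — `<circle>` circle, stroke `#0000ff` → score (S533, F1720). Machine vertices: (111.302,127.240) → (106.160,143.064) → (92.699,152.844) → (76.061,152.844) → (62.600,143.064) → (57.458,127.240) → (62.600,111.416) → (76.061,101.636) → (92.699,101.636) → (106.160,111.416) → (111.302,127.240). Closed: final G1 returns to the first vertex.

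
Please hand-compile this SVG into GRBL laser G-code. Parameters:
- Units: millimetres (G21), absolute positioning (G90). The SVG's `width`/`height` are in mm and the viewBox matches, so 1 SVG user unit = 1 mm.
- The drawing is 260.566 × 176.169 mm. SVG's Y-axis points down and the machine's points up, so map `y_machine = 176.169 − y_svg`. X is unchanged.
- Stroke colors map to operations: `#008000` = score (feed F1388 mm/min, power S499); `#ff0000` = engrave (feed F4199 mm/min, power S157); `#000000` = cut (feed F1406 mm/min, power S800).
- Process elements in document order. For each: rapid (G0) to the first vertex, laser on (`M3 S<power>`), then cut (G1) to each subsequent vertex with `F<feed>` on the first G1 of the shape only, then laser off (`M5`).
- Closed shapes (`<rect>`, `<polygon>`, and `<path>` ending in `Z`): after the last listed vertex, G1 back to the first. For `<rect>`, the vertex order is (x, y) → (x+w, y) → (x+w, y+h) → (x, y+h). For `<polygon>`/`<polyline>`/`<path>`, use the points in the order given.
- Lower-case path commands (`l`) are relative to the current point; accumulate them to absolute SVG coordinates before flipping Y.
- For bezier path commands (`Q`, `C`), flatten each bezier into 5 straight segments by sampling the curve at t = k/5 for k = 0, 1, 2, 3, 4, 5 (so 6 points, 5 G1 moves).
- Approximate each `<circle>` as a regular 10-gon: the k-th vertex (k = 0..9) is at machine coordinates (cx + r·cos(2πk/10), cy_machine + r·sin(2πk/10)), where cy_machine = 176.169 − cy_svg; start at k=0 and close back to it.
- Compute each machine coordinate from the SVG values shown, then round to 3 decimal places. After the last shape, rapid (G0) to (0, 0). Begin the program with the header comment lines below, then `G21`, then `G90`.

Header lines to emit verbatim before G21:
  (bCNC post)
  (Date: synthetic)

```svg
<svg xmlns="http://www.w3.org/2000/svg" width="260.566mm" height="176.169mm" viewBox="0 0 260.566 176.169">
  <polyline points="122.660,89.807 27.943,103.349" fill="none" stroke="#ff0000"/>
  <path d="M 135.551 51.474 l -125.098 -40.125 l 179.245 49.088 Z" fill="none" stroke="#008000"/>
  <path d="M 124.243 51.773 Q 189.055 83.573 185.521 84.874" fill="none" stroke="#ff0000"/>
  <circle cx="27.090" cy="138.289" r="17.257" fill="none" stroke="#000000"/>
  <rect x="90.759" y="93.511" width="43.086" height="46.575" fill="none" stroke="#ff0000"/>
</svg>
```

(bCNC post)
(Date: synthetic)
G21
G90
G0 X122.660 Y86.362
M3 S157
G1 X27.943 Y72.820 F4199
M5
G0 X135.551 Y124.695
M3 S499
G1 X10.453 Y164.820 F1388
G1 X189.698 Y115.732
G1 X135.551 Y124.695
M5
G0 X124.243 Y124.396
M3 S157
G1 X147.434 Y112.896 F4199
G1 X165.157 Y103.836
G1 X177.413 Y97.216
G1 X184.201 Y93.035
G1 X185.521 Y91.295
M5
G0 X44.347 Y37.880
M3 S800
G1 X41.051 Y48.023 F1406
G1 X32.423 Y54.292
G1 X21.757 Y54.292
G1 X13.129 Y48.023
G1 X9.833 Y37.880
G1 X13.129 Y27.737
G1 X21.757 Y21.468
G1 X32.423 Y21.468
G1 X41.051 Y27.737
G1 X44.347 Y37.880
M5
G0 X90.759 Y82.658
M3 S157
G1 X133.845 Y82.658 F4199
G1 X133.845 Y36.083
G1 X90.759 Y36.083
G1 X90.759 Y82.658
M5
G0 X0.000 Y0.000

Since the viewBox matches the mm dimensions, user units are millimetres directly. The only transform is the Y-flip y_m = 176.169 − y_svg.

Shape 1 is a line segment drawn with `<polyline>`. Its stroke #ff0000 means engrave at S157, F4199. After flipping Y the toolpath is (122.660,86.362) → (27.943,72.820).

Shape 2 is a closed polygon drawn with `<path>`. Its stroke #008000 means score at S499, F1388. After flipping Y the toolpath is (135.551,124.695) → (10.453,164.820) → (189.698,115.732) → (135.551,124.695), returning to the start.

Shape 3 is a quadratic bezier drawn with `<path>`. Its stroke #ff0000 means engrave at S157, F4199. After flipping Y the toolpath is (124.243,124.396) → (147.434,112.896) → (165.157,103.836) → (177.413,97.216) → (184.201,93.035) → (185.521,91.295).

Shape 4 is a circle drawn with `<circle>`. Its stroke #000000 means cut at S800, F1406. After flipping Y the toolpath is (44.347,37.880) → (41.051,48.023) → (32.423,54.292) → (21.757,54.292) → (13.129,48.023) → (9.833,37.880) → (13.129,27.737) → (21.757,21.468) → (32.423,21.468) → (41.051,27.737) → (44.347,37.880), returning to the start.

Shape 5 is a rectangle drawn with `<rect>`. Its stroke #ff0000 means engrave at S157, F4199. After flipping Y the toolpath is (90.759,82.658) → (133.845,82.658) → (133.845,36.083) → (90.759,36.083) → (90.759,82.658), returning to the start.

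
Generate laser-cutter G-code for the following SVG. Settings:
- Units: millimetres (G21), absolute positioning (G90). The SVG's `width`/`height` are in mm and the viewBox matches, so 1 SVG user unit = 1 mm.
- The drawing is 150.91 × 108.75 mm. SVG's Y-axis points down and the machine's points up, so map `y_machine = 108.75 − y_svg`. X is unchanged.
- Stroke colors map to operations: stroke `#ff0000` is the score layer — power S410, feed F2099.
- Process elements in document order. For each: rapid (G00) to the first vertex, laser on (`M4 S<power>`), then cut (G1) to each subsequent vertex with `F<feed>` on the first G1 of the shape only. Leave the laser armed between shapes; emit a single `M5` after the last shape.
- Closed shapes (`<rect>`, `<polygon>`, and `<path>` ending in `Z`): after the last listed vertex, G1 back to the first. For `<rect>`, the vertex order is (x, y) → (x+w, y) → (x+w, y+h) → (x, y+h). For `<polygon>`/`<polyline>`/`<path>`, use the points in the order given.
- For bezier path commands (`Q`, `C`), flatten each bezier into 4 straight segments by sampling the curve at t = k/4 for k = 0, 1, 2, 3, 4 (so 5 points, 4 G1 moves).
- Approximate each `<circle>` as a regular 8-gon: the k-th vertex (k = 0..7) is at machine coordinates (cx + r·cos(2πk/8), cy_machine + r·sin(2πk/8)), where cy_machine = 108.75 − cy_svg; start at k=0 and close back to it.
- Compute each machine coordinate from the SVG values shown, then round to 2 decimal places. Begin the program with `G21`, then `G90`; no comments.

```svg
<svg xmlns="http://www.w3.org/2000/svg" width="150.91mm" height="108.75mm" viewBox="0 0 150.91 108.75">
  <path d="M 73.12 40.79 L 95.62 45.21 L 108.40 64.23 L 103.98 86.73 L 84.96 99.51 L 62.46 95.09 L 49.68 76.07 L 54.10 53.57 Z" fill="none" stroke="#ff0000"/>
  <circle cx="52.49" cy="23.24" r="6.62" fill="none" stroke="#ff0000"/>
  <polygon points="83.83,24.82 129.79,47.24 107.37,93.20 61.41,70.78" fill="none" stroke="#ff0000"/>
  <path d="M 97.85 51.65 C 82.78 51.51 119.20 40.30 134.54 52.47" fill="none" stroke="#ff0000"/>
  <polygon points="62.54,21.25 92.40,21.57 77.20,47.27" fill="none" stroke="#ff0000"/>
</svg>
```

G21
G90
G00 X73.12 Y67.96
M4 S410
G1 X95.62 Y63.54 F2099
G1 X108.40 Y44.52
G1 X103.98 Y22.02
G1 X84.96 Y9.24
G1 X62.46 Y13.66
G1 X49.68 Y32.68
G1 X54.10 Y55.18
G1 X73.12 Y67.96
G00 X59.11 Y85.51
M4 S410
G1 X57.17 Y90.19 F2099
G1 X52.49 Y92.13
G1 X47.81 Y90.19
G1 X45.87 Y85.51
G1 X47.81 Y80.83
G1 X52.49 Y78.89
G1 X57.17 Y80.83
G1 X59.11 Y85.51
G00 X83.83 Y83.93
M4 S410
G1 X129.79 Y61.51 F2099
G1 X107.37 Y15.55
G1 X61.41 Y37.97
G1 X83.83 Y83.93
G00 X97.85 Y57.10
M4 S410
G1 X95.07 Y58.74 F2099
G1 X104.79 Y61.31
G1 X120.22 Y61.56
G1 X134.54 Y56.28
G00 X62.54 Y87.50
M4 S410
G1 X92.40 Y87.18 F2099
G1 X77.20 Y61.48
G1 X62.54 Y87.50
M5

1 u = 1 mm; y_m = 108.75 − y.

[1] `<path>` regular polygon, #ff0000→score S410 F2099: (73.12,67.96) → (95.62,63.54) → (108.40,44.52) → (103.98,22.02) → (84.96,9.24) → (62.46,13.66) → (49.68,32.68) → (54.10,55.18) → (73.12,67.96) (closed)

[2] `<circle>` circle, #ff0000→score S410 F2099: (59.11,85.51) → (57.17,90.19) → (52.49,92.13) → (47.81,90.19) → (45.87,85.51) → (47.81,80.83) → (52.49,78.89) → (57.17,80.83) → (59.11,85.51) (closed)

[3] `<polygon>` regular polygon, #ff0000→score S410 F2099: (83.83,83.93) → (129.79,61.51) → (107.37,15.55) → (61.41,37.97) → (83.83,83.93) (closed)

[4] `<path>` cubic bezier, #ff0000→score S410 F2099: (97.85,57.10) → (95.07,58.74) → (104.79,61.31) → (120.22,61.56) → (134.54,56.28)

[5] `<polygon>` regular polygon, #ff0000→score S410 F2099: (62.54,87.50) → (92.40,87.18) → (77.20,61.48) → (62.54,87.50) (closed)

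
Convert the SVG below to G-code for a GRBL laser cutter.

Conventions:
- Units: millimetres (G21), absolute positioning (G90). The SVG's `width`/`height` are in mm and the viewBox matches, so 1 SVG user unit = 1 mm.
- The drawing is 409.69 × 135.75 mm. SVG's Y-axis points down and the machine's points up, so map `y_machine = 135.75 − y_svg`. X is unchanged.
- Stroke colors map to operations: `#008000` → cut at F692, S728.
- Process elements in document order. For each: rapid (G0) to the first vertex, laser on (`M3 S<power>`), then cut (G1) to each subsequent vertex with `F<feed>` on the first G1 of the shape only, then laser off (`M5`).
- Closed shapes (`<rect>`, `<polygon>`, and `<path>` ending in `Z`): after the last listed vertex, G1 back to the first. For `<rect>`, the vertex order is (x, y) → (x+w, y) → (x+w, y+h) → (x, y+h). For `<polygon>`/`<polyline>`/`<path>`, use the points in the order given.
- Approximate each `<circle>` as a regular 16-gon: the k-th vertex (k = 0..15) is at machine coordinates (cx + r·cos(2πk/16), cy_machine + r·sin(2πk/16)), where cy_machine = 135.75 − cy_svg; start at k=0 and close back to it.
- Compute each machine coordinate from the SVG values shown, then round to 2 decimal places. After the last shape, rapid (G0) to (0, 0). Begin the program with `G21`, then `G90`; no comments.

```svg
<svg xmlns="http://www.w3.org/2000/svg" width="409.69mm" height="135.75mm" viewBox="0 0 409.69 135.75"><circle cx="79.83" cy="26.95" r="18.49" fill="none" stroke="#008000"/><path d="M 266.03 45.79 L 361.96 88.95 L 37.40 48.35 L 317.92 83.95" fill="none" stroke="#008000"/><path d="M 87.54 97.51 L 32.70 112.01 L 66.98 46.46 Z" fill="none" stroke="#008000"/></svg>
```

1 u = 1 mm; y_m = 135.75 − y.

[1] `<circle>` circle, #008000→cut S728 F692: (98.32,108.80) → (96.91,115.88) → (92.90,121.87) → (86.91,125.88) → (79.83,127.29) → (72.75,125.88) → (66.76,121.87) → (62.75,115.88) → (61.34,108.80) → (62.75,101.72) → (66.76,95.73) → (72.75,91.72) → (79.83,90.31) → (86.91,91.72) → (92.90,95.73) → (96.91,101.72) → (98.32,108.80) (closed)

[2] `<path>` open polyline, #008000→cut S728 F692: (266.03,89.96) → (361.96,46.80) → (37.40,87.40) → (317.92,51.80)

[3] `<path>` closed polygon, #008000→cut S728 F692: (87.54,38.24) → (32.70,23.74) → (66.98,89.29) → (87.54,38.24) (closed)

G21
G90
G0 X98.32 Y108.80
M3 S728
G1 X96.91 Y115.88 F692
G1 X92.90 Y121.87
G1 X86.91 Y125.88
G1 X79.83 Y127.29
G1 X72.75 Y125.88
G1 X66.76 Y121.87
G1 X62.75 Y115.88
G1 X61.34 Y108.80
G1 X62.75 Y101.72
G1 X66.76 Y95.73
G1 X72.75 Y91.72
G1 X79.83 Y90.31
G1 X86.91 Y91.72
G1 X92.90 Y95.73
G1 X96.91 Y101.72
G1 X98.32 Y108.80
M5
G0 X266.03 Y89.96
M3 S728
G1 X361.96 Y46.80 F692
G1 X37.40 Y87.40
G1 X317.92 Y51.80
M5
G0 X87.54 Y38.24
M3 S728
G1 X32.70 Y23.74 F692
G1 X66.98 Y89.29
G1 X87.54 Y38.24
M5
G0 X0.00 Y0.00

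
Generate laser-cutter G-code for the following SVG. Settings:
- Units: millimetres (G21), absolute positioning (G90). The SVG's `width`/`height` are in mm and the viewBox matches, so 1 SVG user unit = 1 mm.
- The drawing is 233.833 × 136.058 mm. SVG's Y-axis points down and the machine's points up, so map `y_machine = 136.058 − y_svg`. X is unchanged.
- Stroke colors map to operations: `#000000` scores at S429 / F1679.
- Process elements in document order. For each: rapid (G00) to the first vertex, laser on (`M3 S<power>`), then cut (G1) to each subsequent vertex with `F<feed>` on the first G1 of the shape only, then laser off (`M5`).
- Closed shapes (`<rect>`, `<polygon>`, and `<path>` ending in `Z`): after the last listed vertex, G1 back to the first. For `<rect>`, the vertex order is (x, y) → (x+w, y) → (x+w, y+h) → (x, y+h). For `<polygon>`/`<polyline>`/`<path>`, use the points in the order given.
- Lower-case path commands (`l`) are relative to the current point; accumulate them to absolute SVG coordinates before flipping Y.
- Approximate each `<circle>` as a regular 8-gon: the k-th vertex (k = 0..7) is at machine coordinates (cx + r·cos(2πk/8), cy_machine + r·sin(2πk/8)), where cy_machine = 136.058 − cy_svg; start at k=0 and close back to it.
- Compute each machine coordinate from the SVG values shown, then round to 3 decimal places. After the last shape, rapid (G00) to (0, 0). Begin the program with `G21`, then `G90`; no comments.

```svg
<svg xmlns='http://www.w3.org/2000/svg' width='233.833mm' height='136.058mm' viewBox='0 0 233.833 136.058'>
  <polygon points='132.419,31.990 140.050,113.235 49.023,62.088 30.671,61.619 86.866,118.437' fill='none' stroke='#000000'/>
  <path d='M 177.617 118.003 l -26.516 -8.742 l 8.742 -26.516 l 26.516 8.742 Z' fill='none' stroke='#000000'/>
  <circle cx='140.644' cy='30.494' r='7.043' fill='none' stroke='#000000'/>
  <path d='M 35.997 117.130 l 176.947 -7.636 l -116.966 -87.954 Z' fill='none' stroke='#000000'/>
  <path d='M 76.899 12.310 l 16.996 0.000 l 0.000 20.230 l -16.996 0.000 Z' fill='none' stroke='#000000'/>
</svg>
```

Since the viewBox matches the mm dimensions, user units are millimetres directly. The only transform is the Y-flip y_m = 136.058 − y_svg.

Shape 1 is a closed polygon drawn with `<polygon>`. Its stroke #000000 means score at S429, F1679. After flipping Y the toolpath is (132.419,104.068) → (140.050,22.823) → (49.023,73.970) → (30.671,74.439) → (86.866,17.621) → (132.419,104.068), returning to the start.

Shape 2 is a regular polygon drawn with `<path>`. Its stroke #000000 means score at S429, F1679. After flipping Y the toolpath is (177.617,18.055) → (151.101,26.797) → (159.843,53.313) → (186.359,44.571) → (177.617,18.055), returning to the start.

Shape 3 is a circle drawn with `<circle>`. Its stroke #000000 means score at S429, F1679. After flipping Y the toolpath is (147.687,105.564) → (145.624,110.544) → (140.644,112.607) → (135.664,110.544) → (133.601,105.564) → (135.664,100.584) → (140.644,98.521) → (145.624,100.584) → (147.687,105.564), returning to the start.

Shape 4 is a closed polygon drawn with `<path>`. Its stroke #000000 means score at S429, F1679. After flipping Y the toolpath is (35.997,18.928) → (212.944,26.564) → (95.978,114.518) → (35.997,18.928), returning to the start.

Shape 5 is a rectangle drawn with `<path>`. Its stroke #000000 means score at S429, F1679. After flipping Y the toolpath is (76.899,123.748) → (93.895,123.748) → (93.895,103.518) → (76.899,103.518) → (76.899,123.748), returning to the start.

G21
G90
G00 X132.419 Y104.068
M3 S429
G1 X140.050 Y22.823 F1679
G1 X49.023 Y73.970
G1 X30.671 Y74.439
G1 X86.866 Y17.621
G1 X132.419 Y104.068
M5
G00 X177.617 Y18.055
M3 S429
G1 X151.101 Y26.797 F1679
G1 X159.843 Y53.313
G1 X186.359 Y44.571
G1 X177.617 Y18.055
M5
G00 X147.687 Y105.564
M3 S429
G1 X145.624 Y110.544 F1679
G1 X140.644 Y112.607
G1 X135.664 Y110.544
G1 X133.601 Y105.564
G1 X135.664 Y100.584
G1 X140.644 Y98.521
G1 X145.624 Y100.584
G1 X147.687 Y105.564
M5
G00 X35.997 Y18.928
M3 S429
G1 X212.944 Y26.564 F1679
G1 X95.978 Y114.518
G1 X35.997 Y18.928
M5
G00 X76.899 Y123.748
M3 S429
G1 X93.895 Y123.748 F1679
G1 X93.895 Y103.518
G1 X76.899 Y103.518
G1 X76.899 Y123.748
M5
G00 X0.000 Y0.000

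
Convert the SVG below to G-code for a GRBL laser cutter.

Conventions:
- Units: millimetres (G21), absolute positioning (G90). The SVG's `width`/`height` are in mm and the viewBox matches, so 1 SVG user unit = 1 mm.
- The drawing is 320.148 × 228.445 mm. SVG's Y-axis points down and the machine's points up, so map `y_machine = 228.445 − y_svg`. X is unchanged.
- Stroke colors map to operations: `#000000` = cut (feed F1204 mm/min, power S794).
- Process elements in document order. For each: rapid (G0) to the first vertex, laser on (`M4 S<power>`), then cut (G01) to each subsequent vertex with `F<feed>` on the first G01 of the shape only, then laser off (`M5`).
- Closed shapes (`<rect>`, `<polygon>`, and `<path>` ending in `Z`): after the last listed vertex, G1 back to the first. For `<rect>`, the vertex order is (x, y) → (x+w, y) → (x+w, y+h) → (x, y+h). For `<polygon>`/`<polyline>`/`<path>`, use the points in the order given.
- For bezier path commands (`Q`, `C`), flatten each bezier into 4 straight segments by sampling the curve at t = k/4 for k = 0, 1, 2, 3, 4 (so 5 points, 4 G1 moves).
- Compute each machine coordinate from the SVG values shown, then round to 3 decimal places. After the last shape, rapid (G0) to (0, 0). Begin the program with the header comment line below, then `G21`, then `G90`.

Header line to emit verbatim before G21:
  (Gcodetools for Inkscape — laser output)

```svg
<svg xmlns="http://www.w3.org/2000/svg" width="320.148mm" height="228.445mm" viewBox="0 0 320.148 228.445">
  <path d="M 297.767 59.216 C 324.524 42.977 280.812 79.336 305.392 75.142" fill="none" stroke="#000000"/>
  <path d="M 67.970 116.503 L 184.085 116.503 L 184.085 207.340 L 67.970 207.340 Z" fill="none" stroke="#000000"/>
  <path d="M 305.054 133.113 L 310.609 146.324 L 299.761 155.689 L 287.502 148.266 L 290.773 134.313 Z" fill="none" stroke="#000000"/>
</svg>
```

1 u = 1 mm; y_m = 228.445 − y.

[1] `<path>` cubic bezier, #000000→cut S794 F1204: (297.767,169.229) → (306.790,173.002) → (302.396,165.783) → (297.594,156.306) → (305.392,153.303)

[2] `<path>` rectangle, #000000→cut S794 F1204: (67.970,111.942) → (184.085,111.942) → (184.085,21.105) → (67.970,21.105) → (67.970,111.942) (closed)

[3] `<path>` regular polygon, #000000→cut S794 F1204: (305.054,95.332) → (310.609,82.121) → (299.761,72.756) → (287.502,80.179) → (290.773,94.132) → (305.054,95.332) (closed)

(Gcodetools for Inkscape — laser output)
G21
G90
G0 X297.767 Y169.229
M4 S794
G01 X306.790 Y173.002 F1204
G01 X302.396 Y165.783
G01 X297.594 Y156.306
G01 X305.392 Y153.303
M5
G0 X67.970 Y111.942
M4 S794
G01 X184.085 Y111.942 F1204
G01 X184.085 Y21.105
G01 X67.970 Y21.105
G01 X67.970 Y111.942
M5
G0 X305.054 Y95.332
M4 S794
G01 X310.609 Y82.121 F1204
G01 X299.761 Y72.756
G01 X287.502 Y80.179
G01 X290.773 Y94.132
G01 X305.054 Y95.332
M5
G0 X0.000 Y0.000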